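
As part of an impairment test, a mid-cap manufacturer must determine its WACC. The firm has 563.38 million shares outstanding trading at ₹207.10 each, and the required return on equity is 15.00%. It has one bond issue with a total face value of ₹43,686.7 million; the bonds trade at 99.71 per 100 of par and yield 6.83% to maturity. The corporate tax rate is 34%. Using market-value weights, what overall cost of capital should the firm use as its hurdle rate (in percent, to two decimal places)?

12.15%

Market value of equity E = 207.1 × 563.38m = 116675.998m. Market value of debt D = 43686.7m × 99.71/100 = 43560.00857m.
Total capital V = 116675.998 + 43560.00857 = 160236.00657.
Equity: weight = 116675.998/160236.00657 = 0.7282; cost = 15%.
Bonds outstanding: weight = 43560.00857/160236.00657 = 0.2718; after-tax cost = 6.83% × (1 − 34%) = 4.5078%.
WACC = 0.7282 × 15.0000% + 0.2718 × 4.5078% = 12.1477%.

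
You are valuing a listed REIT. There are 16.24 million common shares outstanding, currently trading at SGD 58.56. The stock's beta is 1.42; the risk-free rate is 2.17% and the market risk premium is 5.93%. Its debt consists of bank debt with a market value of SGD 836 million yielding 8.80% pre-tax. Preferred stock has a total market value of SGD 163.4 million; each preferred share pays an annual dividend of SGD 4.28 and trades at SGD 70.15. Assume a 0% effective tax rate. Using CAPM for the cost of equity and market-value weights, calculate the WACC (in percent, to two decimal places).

Cost of equity via CAPM: Re = 2.17% + 1.42 × 5.93% = 10.5906%.
Cost of preferred: Rp = 4.28 / 70.15 = 6.1012%.
Market value of equity E = 58.56 × 16.24m = 951.0144m.
Total capital V = 951.0144 + 163.4 + 836 = 1950.4144.
Equity: weight = 951.0144/1950.4144 = 0.4876; cost = 10.5906%.
Preferred: weight = 163.4/1950.4144 = 0.0838; cost = 6.1012%.
Bank debt: weight = 836/1950.4144 = 0.4286; after-tax cost = 8.8% × (1 − 0%) = 8.8000%.
WACC = 0.4876 × 10.5906% + 0.0838 × 6.1012% + 0.4286 × 8.8000% = 9.4470%.

9.45%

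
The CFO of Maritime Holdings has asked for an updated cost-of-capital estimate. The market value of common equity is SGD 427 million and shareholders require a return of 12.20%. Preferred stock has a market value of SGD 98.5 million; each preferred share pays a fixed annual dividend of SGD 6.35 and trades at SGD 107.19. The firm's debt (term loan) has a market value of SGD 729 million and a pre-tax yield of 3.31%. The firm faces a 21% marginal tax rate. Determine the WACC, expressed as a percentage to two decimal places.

Cost of preferred: Rp = 6.35 / 107.19 = 5.9241%.
Total capital V = 427 + 98.5 + 729 = 1254.5.
Equity: weight = 427/1254.5 = 0.3404; cost = 12.2%.
Preferred: weight = 98.5/1254.5 = 0.0785; cost = 5.9241%.
Term loan: weight = 729/1254.5 = 0.5811; after-tax cost = 3.31% × (1 − 21%) = 2.6149%.
WACC = 0.3404 × 12.2000% + 0.0785 × 5.9241% + 0.5811 × 2.6149% = 6.1373%.

6.14%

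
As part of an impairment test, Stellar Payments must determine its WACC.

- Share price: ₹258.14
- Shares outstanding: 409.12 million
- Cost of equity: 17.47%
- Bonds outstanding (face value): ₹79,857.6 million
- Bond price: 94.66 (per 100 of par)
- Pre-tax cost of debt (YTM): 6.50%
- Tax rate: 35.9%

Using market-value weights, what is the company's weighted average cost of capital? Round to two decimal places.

Market value of equity E = 258.14 × 409.12m = 105610.2368m. Market value of debt D = 79857.6m × 94.66/100 = 75593.20416m.
Total capital V = 105610.2368 + 75593.20416 = 181203.44096.
Equity: weight = 105610.2368/181203.44096 = 0.5828; cost = 17.47%.
Bonds outstanding: weight = 75593.20416/181203.44096 = 0.4172; after-tax cost = 6.5% × (1 − 35.9%) = 4.1665%.
WACC = 0.5828 × 17.4700% + 0.4172 × 4.1665% = 11.9201%.

11.92%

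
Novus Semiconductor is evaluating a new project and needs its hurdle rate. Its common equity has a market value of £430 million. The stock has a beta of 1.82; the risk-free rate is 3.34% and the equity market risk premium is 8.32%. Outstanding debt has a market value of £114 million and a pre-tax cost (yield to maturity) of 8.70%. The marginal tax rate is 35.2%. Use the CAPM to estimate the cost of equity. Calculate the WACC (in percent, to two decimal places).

15.79%

Cost of equity via CAPM: Re = 3.34% + 1.82 × 8.32% = 18.4824%.
Total capital V = 430 + 114 = 544.
Equity: weight = 430/544 = 0.7904; cost = 18.4824%.
Debt: weight = 114/544 = 0.2096; after-tax cost = 8.7% × (1 − 35.2%) = 5.6376%.
WACC = 0.7904 × 18.4824% + 0.2096 × 5.6376% = 15.7907%.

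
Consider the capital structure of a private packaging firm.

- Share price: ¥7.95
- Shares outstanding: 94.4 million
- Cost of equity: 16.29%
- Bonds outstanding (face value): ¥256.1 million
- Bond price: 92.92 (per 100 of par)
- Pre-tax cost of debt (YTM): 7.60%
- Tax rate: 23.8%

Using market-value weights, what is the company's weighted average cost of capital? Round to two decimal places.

Market value of equity E = 7.95 × 94.4m = 750.48m. Market value of debt D = 256.1m × 92.92/100 = 237.96812m.
Total capital V = 750.48 + 237.96812 = 988.44812.
Equity: weight = 750.48/988.44812 = 0.7593; cost = 16.29%.
Bonds outstanding: weight = 237.96812/988.44812 = 0.2407; after-tax cost = 7.6% × (1 − 23.8%) = 5.7912%.
WACC = 0.7593 × 16.2900% + 0.2407 × 5.7912% = 13.7624%.

13.76%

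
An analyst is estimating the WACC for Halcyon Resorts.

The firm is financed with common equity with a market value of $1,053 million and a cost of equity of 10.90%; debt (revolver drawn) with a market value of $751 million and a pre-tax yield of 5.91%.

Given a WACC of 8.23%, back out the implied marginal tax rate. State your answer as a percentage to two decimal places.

24.09%

Total capital V = 1053 + 751 = 1804.
Equity weight = 1053/1804 = 0.5837.
Revolver drawn weight = 751/1804 = 0.4163.
Equity contribution = 0.5837 × 10.9% = 6.3624%.
Debt contribution must be 8.23% − 6.3624% = 1.8676%.
0.4163 × 5.91% × (1 − T) = 1.8676%  ⇒  (1 − T) = 0.7591.
T = 24.0895%.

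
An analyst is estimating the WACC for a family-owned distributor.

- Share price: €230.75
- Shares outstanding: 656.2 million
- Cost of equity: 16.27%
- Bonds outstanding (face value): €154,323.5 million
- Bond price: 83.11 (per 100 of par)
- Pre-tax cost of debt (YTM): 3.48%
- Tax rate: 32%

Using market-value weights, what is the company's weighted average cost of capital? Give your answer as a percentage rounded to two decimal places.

Market value of equity E = 230.75 × 656.2m = 151418.15m. Market value of debt D = 154323.5m × 83.11/100 = 128258.26085m.
Total capital V = 151418.15 + 128258.26085 = 279676.41085.
Equity: weight = 151418.15/279676.41085 = 0.5414; cost = 16.27%.
Bonds outstanding: weight = 128258.26085/279676.41085 = 0.4586; after-tax cost = 3.48% × (1 − 32%) = 2.3664%.
WACC = 0.5414 × 16.2700% + 0.4586 × 2.3664% = 9.8939%.

9.89%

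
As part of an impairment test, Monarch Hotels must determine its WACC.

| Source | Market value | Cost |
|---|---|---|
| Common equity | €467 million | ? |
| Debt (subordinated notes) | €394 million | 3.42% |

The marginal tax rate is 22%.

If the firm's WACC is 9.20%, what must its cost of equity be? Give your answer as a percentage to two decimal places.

14.71%

Total capital V = 467 + 394 = 861.
Equity weight = 467/861 = 0.5424.
Subordinated notes weight = 394/861 = 0.4576.
Debt contribution = 0.4576 × 3.42% × (1 − 22%) = 1.2207%.
Required equity contribution = 9.2% − 1.2207% = 7.9793%.
Re = 7.9793% / 0.5424 = 14.7113%.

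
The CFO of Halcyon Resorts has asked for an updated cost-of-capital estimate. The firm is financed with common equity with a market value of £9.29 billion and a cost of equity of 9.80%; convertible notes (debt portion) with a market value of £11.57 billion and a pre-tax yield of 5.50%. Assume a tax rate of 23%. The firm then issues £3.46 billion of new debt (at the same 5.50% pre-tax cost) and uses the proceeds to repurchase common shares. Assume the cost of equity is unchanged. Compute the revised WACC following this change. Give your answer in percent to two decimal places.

5.79%

After the change:
Total capital V = 5.83 + 15.03 = 20.86.
Equity: weight = 5.83/20.86 = 0.2795; cost = 9.8%.
Convertible notes (debt portion): weight = 15.03/20.86 = 0.7205; after-tax cost = 5.5% × (1 − 23%) = 4.2350%.
WACC = 0.2795 × 9.8000% + 0.7205 × 4.2350% = 5.7903%.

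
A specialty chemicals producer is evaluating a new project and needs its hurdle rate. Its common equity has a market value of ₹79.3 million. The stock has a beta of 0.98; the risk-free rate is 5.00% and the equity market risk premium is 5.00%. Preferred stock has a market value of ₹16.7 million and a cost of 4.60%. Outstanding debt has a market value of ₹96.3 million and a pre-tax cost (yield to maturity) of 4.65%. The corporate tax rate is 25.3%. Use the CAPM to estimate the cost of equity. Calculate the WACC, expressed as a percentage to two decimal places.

6.22%

Cost of equity via CAPM: Re = 5.0% + 0.98 × 5.0% = 9.9000%.
Total capital V = 79.3 + 16.7 + 96.3 = 192.3.
Equity: weight = 79.3/192.3 = 0.4124; cost = 9.9%.
Preferred: weight = 16.7/192.3 = 0.0868; cost = 4.6%.
Debt: weight = 96.3/192.3 = 0.5008; after-tax cost = 4.65% × (1 − 25.3%) = 3.4736%.
WACC = 0.4124 × 9.9000% + 0.0868 × 4.6000% + 0.5008 × 3.4736% = 6.2215%.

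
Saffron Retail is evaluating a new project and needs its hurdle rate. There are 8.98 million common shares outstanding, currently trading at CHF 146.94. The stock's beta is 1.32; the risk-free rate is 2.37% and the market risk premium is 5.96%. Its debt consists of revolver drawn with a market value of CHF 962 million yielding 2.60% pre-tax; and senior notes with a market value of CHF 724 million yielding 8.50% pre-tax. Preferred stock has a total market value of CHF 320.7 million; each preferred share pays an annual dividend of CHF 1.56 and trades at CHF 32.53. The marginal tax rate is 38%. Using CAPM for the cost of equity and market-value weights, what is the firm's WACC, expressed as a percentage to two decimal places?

6.14%

Cost of equity via CAPM: Re = 2.37% + 1.32 × 5.96% = 10.2372%.
Cost of preferred: Rp = 1.56 / 32.53 = 4.7956%.
Market value of equity E = 146.94 × 8.98m = 1319.5212m.
Total capital V = 1319.5212 + 320.7 + 962 + 724 = 3326.2212.
Equity: weight = 1319.5212/3326.2212 = 0.3967; cost = 10.2372%.
Preferred: weight = 320.7/3326.2212 = 0.0964; cost = 4.7956%.
Revolver drawn: weight = 962/3326.2212 = 0.2892; after-tax cost = 2.6% × (1 − 38%) = 1.6120%.
Senior notes: weight = 724/3326.2212 = 0.2177; after-tax cost = 8.5% × (1 − 38%) = 5.2700%.
WACC = 0.3967 × 10.2372% + 0.0964 × 4.7956% + 0.2892 × 1.6120% + 0.2177 × 5.2700% = 6.1368%.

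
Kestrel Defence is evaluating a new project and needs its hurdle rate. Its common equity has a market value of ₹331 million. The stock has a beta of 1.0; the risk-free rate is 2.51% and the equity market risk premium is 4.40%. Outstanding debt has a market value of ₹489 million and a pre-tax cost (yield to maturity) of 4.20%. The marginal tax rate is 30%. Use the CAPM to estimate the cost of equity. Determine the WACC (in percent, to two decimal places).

4.54%

Cost of equity via CAPM: Re = 2.51% + 1.0 × 4.4% = 6.9100%.
Total capital V = 331 + 489 = 820.
Equity: weight = 331/820 = 0.4037; cost = 6.91%.
Debt: weight = 489/820 = 0.5963; after-tax cost = 4.2% × (1 − 30%) = 2.9400%.
WACC = 0.4037 × 6.9100% + 0.5963 × 2.9400% = 4.5425%.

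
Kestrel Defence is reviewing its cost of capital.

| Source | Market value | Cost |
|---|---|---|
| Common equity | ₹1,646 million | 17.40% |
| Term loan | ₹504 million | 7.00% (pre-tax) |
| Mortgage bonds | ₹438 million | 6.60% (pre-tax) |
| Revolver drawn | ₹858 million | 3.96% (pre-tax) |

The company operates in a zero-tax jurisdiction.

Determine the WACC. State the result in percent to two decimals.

Total capital V = 1646 + 504 + 438 + 858 = 3446.
Equity: weight = 1646/3446 = 0.4777; cost = 17.4%.
Term loan: weight = 504/3446 = 0.1463; after-tax cost = 7% × (1 − 0%) = 7.0000%.
Mortgage bonds: weight = 438/3446 = 0.1271; after-tax cost = 6.6% × (1 − 0%) = 6.6000%.
Revolver drawn: weight = 858/3446 = 0.2490; after-tax cost = 3.96% × (1 − 0%) = 3.9600%.
WACC = 0.4777 × 17.4000% + 0.1463 × 7.0000% + 0.1271 × 6.6000% + 0.2490 × 3.9600% = 11.1599%.

11.16%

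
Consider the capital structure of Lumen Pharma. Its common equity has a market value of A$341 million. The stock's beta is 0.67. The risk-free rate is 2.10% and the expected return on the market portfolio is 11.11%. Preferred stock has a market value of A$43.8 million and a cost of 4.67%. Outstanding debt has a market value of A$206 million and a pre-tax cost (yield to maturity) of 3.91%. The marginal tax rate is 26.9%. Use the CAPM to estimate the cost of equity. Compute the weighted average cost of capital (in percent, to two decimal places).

Market risk premium = 11.11% − 2.1% = 9.01%.
Cost of equity via CAPM: Re = 2.1% + 0.67 × 9.01% = 8.1367%.
Total capital V = 341 + 43.8 + 206 = 590.8.
Equity: weight = 341/590.8 = 0.5772; cost = 8.1367%.
Preferred: weight = 43.8/590.8 = 0.0741; cost = 4.67%.
Debt: weight = 206/590.8 = 0.3487; after-tax cost = 3.91% × (1 − 26.9%) = 2.8582%.
WACC = 0.5772 × 8.1367% + 0.0741 × 4.6700% + 0.3487 × 2.8582% = 6.0392%.

6.04%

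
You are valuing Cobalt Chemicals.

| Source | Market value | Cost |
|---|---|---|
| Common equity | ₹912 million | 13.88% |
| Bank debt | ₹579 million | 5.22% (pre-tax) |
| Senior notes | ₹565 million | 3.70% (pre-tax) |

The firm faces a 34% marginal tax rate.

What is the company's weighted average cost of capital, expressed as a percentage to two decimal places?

7.80%

Total capital V = 912 + 579 + 565 = 2056.
Equity: weight = 912/2056 = 0.4436; cost = 13.88%.
Bank debt: weight = 579/2056 = 0.2816; after-tax cost = 5.22% × (1 − 34%) = 3.4452%.
Senior notes: weight = 565/2056 = 0.2748; after-tax cost = 3.7% × (1 − 34%) = 2.4420%.
WACC = 0.4436 × 13.8800% + 0.2816 × 3.4452% + 0.2748 × 2.4420% = 7.7982%.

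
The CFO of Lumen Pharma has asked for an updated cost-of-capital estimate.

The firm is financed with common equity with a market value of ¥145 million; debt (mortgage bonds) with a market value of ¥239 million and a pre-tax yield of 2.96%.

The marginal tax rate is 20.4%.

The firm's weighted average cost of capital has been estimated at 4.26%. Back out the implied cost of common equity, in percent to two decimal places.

Total capital V = 145 + 239 = 384.
Equity weight = 145/384 = 0.3776.
Mortgage bonds weight = 239/384 = 0.6224.
Debt contribution = 0.6224 × 2.96% × (1 − 20.4%) = 1.4665%.
Required equity contribution = 4.26% − 1.4665% = 2.7935%.
Re = 2.7935% / 0.3776 = 7.3981%.

7.40%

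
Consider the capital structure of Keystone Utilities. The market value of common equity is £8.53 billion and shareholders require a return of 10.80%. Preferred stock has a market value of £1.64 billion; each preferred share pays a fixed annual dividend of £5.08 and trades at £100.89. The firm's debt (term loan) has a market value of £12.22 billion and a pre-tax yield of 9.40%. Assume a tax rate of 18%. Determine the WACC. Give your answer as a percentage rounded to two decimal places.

8.69%

Cost of preferred: Rp = 5.08 / 100.89 = 5.0352%.
Total capital V = 8.53 + 1.64 + 12.22 = 22.39.
Equity: weight = 8.53/22.39 = 0.3810; cost = 10.8%.
Preferred: weight = 1.64/22.39 = 0.0732; cost = 5.0352%.
Term loan: weight = 12.22/22.39 = 0.5458; after-tax cost = 9.4% × (1 − 18%) = 7.7080%.
WACC = 0.3810 × 10.8000% + 0.0732 × 5.0352% + 0.5458 × 7.7080% = 8.6902%.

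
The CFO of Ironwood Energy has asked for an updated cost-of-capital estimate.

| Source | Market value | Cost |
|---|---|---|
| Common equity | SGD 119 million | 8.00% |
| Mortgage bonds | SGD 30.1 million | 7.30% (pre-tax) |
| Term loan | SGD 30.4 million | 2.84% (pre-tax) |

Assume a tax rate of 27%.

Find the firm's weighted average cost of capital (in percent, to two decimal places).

Total capital V = 119 + 30.1 + 30.4 = 179.5.
Equity: weight = 119/179.5 = 0.6630; cost = 8%.
Mortgage bonds: weight = 30.1/179.5 = 0.1677; after-tax cost = 7.3% × (1 − 27%) = 5.3290%.
Term loan: weight = 30.4/179.5 = 0.1694; after-tax cost = 2.84% × (1 − 27%) = 2.0732%.
WACC = 0.6630 × 8.0000% + 0.1677 × 5.3290% + 0.1694 × 2.0732% = 6.5483%.

6.55%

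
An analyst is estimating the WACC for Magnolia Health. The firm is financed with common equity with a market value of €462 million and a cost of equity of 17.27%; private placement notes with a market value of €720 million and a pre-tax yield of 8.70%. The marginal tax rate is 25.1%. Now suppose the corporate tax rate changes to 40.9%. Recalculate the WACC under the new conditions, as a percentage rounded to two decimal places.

9.88%

After the change:
Total capital V = 462 + 720 = 1182.
Equity: weight = 462/1182 = 0.3909; cost = 17.27%.
Private placement notes: weight = 720/1182 = 0.6091; after-tax cost = 8.7% × (1 − 40.9%) = 5.1417%.
WACC = 0.3909 × 17.2700% + 0.6091 × 5.1417% = 9.8822%.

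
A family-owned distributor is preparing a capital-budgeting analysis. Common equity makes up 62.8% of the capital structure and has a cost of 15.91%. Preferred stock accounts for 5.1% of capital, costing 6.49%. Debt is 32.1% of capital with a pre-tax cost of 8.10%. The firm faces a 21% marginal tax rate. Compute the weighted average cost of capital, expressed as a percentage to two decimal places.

After-tax cost of debt = 8.1% × (1 − 21%) = 6.3990%.
WACC = 0.628 × 15.9100% + 0.051 × 6.4900% + 0.321 × 6.3990% = 12.3765%.

12.38%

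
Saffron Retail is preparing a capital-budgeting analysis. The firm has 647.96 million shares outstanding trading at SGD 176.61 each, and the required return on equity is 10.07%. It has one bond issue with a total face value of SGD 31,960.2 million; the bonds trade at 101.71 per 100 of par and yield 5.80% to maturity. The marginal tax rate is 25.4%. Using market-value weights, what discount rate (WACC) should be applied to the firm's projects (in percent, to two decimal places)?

8.80%

Market value of equity E = 176.61 × 647.96m = 114436.2156m. Market value of debt D = 31960.2m × 101.71/100 = 32506.71942m.
Total capital V = 114436.2156 + 32506.71942 = 146942.93502.
Equity: weight = 114436.2156/146942.93502 = 0.7788; cost = 10.07%.
Bonds outstanding: weight = 32506.71942/146942.93502 = 0.2212; after-tax cost = 5.8% × (1 − 25.4%) = 4.3268%.
WACC = 0.7788 × 10.0700% + 0.2212 × 4.3268% = 8.7995%.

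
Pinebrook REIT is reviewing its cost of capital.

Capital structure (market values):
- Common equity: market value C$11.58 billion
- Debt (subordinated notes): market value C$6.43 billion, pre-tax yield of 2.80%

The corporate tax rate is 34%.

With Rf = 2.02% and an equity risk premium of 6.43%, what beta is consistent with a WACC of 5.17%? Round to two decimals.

Total capital V = 11.58 + 6.43 = 18.01.
Equity weight = 11.58/18.01 = 0.6430.
Subordinated notes weight = 6.43/18.01 = 0.3570.
Debt contribution = 0.3570 × 2.8% × (1 − 34%) = 0.6598%.
Required equity contribution = 5.17% − 0.6598% = 4.5102%  ⇒  Re = 7.0146%.
CAPM: 7.0146% = 2.02% + β × 6.43%  ⇒  β = 0.7768.

0.78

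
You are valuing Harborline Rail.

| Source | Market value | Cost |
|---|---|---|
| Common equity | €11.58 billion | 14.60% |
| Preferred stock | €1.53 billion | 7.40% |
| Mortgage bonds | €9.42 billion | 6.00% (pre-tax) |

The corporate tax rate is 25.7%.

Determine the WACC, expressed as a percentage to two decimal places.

Total capital V = 11.58 + 1.53 + 9.42 = 22.53.
Equity: weight = 11.58/22.53 = 0.5140; cost = 14.6%.
Preferred: weight = 1.53/22.53 = 0.0679; cost = 7.4%.
Mortgage bonds: weight = 9.42/22.53 = 0.4181; after-tax cost = 6% × (1 − 25.7%) = 4.4580%.
WACC = 0.5140 × 14.6000% + 0.0679 × 7.4000% + 0.4181 × 4.4580% = 9.8706%.

9.87%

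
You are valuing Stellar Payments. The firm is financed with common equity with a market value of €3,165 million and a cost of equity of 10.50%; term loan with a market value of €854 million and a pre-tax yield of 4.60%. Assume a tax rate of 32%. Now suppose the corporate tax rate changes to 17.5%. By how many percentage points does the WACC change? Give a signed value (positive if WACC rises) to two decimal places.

+0.14 pp

Current WACC:
Total capital V = 3165 + 854 = 4019.
Equity: weight = 3165/4019 = 0.7875; cost = 10.5%.
Term loan: weight = 854/4019 = 0.2125; after-tax cost = 4.6% × (1 − 32%) = 3.1280%.
WACC = 0.7875 × 10.5000% + 0.2125 × 3.1280% = 8.9335%.
After the change:
Total capital V = 3165 + 854 = 4019.
Equity: weight = 3165/4019 = 0.7875; cost = 10.5%.
Term loan: weight = 854/4019 = 0.2125; after-tax cost = 4.6% × (1 − 17.5%) = 3.7950%.
WACC = 0.7875 × 10.5000% + 0.2125 × 3.7950% = 9.0753%.
Change in WACC = 9.0753% − 8.9335% = 0.1417 pp.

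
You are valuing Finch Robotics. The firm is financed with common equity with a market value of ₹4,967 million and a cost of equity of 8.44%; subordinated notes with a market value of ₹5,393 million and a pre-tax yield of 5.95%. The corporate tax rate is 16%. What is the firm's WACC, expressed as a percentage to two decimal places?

Total capital V = 4967 + 5393 = 10360.
Equity: weight = 4967/10360 = 0.4794; cost = 8.44%.
Subordinated notes: weight = 5393/10360 = 0.5206; after-tax cost = 5.95% × (1 − 16%) = 4.9980%.
WACC = 0.4794 × 8.4400% + 0.5206 × 4.9980% = 6.6482%.

6.65%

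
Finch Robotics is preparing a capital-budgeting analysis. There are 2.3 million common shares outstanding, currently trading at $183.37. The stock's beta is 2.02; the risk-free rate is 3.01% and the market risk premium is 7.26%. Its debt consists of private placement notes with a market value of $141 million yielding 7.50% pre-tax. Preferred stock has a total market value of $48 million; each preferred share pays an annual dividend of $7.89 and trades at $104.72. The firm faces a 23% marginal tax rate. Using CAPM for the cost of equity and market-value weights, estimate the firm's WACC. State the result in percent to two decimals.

14.13%

Cost of equity via CAPM: Re = 3.01% + 2.02 × 7.26% = 17.6752%.
Cost of preferred: Rp = 7.89 / 104.72 = 7.5344%.
Market value of equity E = 183.37 × 2.3m = 421.751m.
Total capital V = 421.751 + 48 + 141 = 610.751.
Equity: weight = 421.751/610.751 = 0.6905; cost = 17.6752%.
Preferred: weight = 48/610.751 = 0.0786; cost = 7.5344%.
Private placement notes: weight = 141/610.751 = 0.2309; after-tax cost = 7.5% × (1 − 23%) = 5.7750%.
WACC = 0.6905 × 17.6752% + 0.0786 × 7.5344% + 0.2309 × 5.7750% = 14.1309%.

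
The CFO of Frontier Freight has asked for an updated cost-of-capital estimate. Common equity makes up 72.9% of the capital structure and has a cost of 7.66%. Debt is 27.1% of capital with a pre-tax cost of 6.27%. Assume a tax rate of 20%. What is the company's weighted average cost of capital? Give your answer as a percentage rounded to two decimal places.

6.94%

After-tax cost of debt = 6.27% × (1 − 20%) = 5.0160%.
WACC = 0.729 × 7.6600% + 0.271 × 5.0160% = 6.9435%.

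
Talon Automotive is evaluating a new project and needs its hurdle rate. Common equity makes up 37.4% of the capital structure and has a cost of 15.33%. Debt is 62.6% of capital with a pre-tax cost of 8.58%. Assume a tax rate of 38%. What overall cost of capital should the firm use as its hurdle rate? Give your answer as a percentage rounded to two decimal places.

After-tax cost of debt = 8.58% × (1 − 38%) = 5.3196%.
WACC = 0.374 × 15.3300% + 0.626 × 5.3196% = 9.0635%.

9.06%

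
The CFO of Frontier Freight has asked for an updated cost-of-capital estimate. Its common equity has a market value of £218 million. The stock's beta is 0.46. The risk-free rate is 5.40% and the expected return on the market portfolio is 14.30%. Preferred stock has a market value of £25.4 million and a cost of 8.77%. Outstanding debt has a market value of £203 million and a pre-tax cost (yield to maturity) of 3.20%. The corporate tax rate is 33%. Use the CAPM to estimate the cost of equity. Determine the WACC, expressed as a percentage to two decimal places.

6.11%

Market risk premium = 14.3% − 5.4% = 8.9%.
Cost of equity via CAPM: Re = 5.4% + 0.46 × 8.9% = 9.4940%.
Total capital V = 218 + 25.4 + 203 = 446.4.
Equity: weight = 218/446.4 = 0.4884; cost = 9.494%.
Preferred: weight = 25.4/446.4 = 0.0569; cost = 8.77%.
Debt: weight = 203/446.4 = 0.4547; after-tax cost = 3.2% × (1 − 33%) = 2.1440%.
WACC = 0.4884 × 9.4940% + 0.0569 × 8.7700% + 0.4547 × 2.1440% = 6.1104%.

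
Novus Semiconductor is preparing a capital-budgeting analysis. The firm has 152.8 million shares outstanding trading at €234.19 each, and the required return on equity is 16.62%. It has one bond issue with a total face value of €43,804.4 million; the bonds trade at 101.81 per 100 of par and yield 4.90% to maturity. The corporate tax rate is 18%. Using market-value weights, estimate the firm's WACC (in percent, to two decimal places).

Market value of equity E = 234.19 × 152.8m = 35784.232m. Market value of debt D = 43804.4m × 101.81/100 = 44597.25964m.
Total capital V = 35784.232 + 44597.25964 = 80381.49164.
Equity: weight = 35784.232/80381.49164 = 0.4452; cost = 16.62%.
Bonds outstanding: weight = 44597.25964/80381.49164 = 0.5548; after-tax cost = 4.9% × (1 − 18%) = 4.0180%.
WACC = 0.4452 × 16.6200% + 0.5548 × 4.0180% = 9.6282%.

9.63%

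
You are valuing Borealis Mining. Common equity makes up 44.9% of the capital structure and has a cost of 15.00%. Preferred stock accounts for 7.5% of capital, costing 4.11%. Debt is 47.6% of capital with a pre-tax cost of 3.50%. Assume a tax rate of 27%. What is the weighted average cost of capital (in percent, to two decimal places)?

After-tax cost of debt = 3.5% × (1 − 27%) = 2.5550%.
WACC = 0.449 × 15.0000% + 0.075 × 4.1100% + 0.476 × 2.5550% = 8.2594%.

8.26%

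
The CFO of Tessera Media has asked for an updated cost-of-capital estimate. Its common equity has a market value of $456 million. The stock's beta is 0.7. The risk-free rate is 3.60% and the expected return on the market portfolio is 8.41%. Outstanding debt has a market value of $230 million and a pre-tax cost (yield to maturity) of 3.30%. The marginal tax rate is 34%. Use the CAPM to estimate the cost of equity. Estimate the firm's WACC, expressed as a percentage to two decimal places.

Market risk premium = 8.41% − 3.6% = 4.81%.
Cost of equity via CAPM: Re = 3.6% + 0.7 × 4.81% = 6.9670%.
Total capital V = 456 + 230 = 686.
Equity: weight = 456/686 = 0.6647; cost = 6.967%.
Debt: weight = 230/686 = 0.3353; after-tax cost = 3.3% × (1 − 34%) = 2.1780%.
WACC = 0.6647 × 6.9670% + 0.3353 × 2.1780% = 5.3614%.

5.36%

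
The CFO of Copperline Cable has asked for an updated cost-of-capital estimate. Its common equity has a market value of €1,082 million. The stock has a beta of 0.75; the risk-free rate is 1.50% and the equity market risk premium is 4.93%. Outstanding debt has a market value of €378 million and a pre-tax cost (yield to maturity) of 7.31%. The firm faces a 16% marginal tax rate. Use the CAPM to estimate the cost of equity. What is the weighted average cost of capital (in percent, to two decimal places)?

Cost of equity via CAPM: Re = 1.5% + 0.75 × 4.93% = 5.1975%.
Total capital V = 1082 + 378 = 1460.
Equity: weight = 1082/1460 = 0.7411; cost = 5.1975%.
Debt: weight = 378/1460 = 0.2589; after-tax cost = 7.31% × (1 − 16%) = 6.1404%.
WACC = 0.7411 × 5.1975% + 0.2589 × 6.1404% = 5.4416%.

5.44%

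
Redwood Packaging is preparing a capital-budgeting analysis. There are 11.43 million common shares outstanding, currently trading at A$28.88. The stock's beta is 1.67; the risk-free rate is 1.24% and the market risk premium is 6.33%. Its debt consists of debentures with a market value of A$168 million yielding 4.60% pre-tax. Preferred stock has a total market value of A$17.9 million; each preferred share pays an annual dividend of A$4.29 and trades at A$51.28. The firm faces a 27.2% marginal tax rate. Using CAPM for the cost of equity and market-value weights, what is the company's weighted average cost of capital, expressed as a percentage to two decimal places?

Cost of equity via CAPM: Re = 1.24% + 1.67 × 6.33% = 11.8111%.
Cost of preferred: Rp = 4.29 / 51.28 = 8.3658%.
Market value of equity E = 28.88 × 11.43m = 330.0984m.
Total capital V = 330.0984 + 17.9 + 168 = 515.9984.
Equity: weight = 330.0984/515.9984 = 0.6397; cost = 11.8111%.
Preferred: weight = 17.9/515.9984 = 0.0347; cost = 8.3658%.
Debentures: weight = 168/515.9984 = 0.3256; after-tax cost = 4.6% × (1 − 27.2%) = 3.3488%.
WACC = 0.6397 × 11.8111% + 0.0347 × 8.3658% + 0.3256 × 3.3488% = 8.9364%.

8.94%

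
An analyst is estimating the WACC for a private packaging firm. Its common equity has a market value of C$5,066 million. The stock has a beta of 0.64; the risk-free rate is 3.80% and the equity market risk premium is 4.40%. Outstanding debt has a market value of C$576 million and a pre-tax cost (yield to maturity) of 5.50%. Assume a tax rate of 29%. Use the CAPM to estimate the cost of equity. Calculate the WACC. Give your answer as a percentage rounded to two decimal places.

6.34%

Cost of equity via CAPM: Re = 3.8% + 0.64 × 4.4% = 6.6160%.
Total capital V = 5066 + 576 = 5642.
Equity: weight = 5066/5642 = 0.8979; cost = 6.616%.
Debt: weight = 576/5642 = 0.1021; after-tax cost = 5.5% × (1 − 29%) = 3.9050%.
WACC = 0.8979 × 6.6160% + 0.1021 × 3.9050% = 6.3392%.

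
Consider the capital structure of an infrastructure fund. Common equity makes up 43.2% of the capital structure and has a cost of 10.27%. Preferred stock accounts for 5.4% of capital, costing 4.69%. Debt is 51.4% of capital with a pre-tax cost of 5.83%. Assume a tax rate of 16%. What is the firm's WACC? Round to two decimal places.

After-tax cost of debt = 5.83% × (1 − 16%) = 4.8972%.
WACC = 0.432 × 10.2700% + 0.054 × 4.6900% + 0.514 × 4.8972% = 7.2071%.

7.21%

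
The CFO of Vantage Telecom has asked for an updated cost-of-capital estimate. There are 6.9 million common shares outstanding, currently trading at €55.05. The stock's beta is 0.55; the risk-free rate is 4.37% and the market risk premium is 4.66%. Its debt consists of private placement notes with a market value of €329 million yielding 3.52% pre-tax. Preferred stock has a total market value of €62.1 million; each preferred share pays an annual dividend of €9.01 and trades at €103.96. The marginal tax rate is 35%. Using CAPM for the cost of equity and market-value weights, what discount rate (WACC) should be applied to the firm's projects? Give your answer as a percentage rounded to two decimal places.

Cost of equity via CAPM: Re = 4.37% + 0.55 × 4.66% = 6.9330%.
Cost of preferred: Rp = 9.01 / 103.96 = 8.6668%.
Market value of equity E = 55.05 × 6.9m = 379.845m.
Total capital V = 379.845 + 62.1 + 329 = 770.945.
Equity: weight = 379.845/770.945 = 0.4927; cost = 6.933%.
Preferred: weight = 62.1/770.945 = 0.0806; cost = 8.6668%.
Private placement notes: weight = 329/770.945 = 0.4267; after-tax cost = 3.52% × (1 − 35%) = 2.2880%.
WACC = 0.4927 × 6.9330% + 0.0806 × 8.6668% + 0.4267 × 2.2880% = 5.0904%.

5.09%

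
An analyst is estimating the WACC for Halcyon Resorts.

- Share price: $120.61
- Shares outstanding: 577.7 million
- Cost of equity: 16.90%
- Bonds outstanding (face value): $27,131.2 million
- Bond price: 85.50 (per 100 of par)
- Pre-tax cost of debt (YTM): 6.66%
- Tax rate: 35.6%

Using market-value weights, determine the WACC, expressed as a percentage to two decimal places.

Market value of equity E = 120.61 × 577.7m = 69676.397m. Market value of debt D = 27131.2m × 85.5/100 = 23197.176m.
Total capital V = 69676.397 + 23197.176 = 92873.573.
Equity: weight = 69676.397/92873.573 = 0.7502; cost = 16.9%.
Bonds outstanding: weight = 23197.176/92873.573 = 0.2498; after-tax cost = 6.66% × (1 − 35.6%) = 4.2890%.
WACC = 0.7502 × 16.9000% + 0.2498 × 4.2890% = 13.7501%.

13.75%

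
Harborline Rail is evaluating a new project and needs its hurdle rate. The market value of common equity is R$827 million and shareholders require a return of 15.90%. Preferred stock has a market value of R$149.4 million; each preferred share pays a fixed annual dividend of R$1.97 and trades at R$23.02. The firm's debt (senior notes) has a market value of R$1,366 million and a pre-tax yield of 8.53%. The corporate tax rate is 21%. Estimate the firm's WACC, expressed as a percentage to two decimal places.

10.09%

Cost of preferred: Rp = 1.97 / 23.02 = 8.5578%.
Total capital V = 827 + 149.4 + 1366 = 2342.4.
Equity: weight = 827/2342.4 = 0.3531; cost = 15.9%.
Preferred: weight = 149.4/2342.4 = 0.0638; cost = 8.5578%.
Senior notes: weight = 1366/2342.4 = 0.5832; after-tax cost = 8.53% × (1 − 21%) = 6.7387%.
WACC = 0.3531 × 15.9000% + 0.0638 × 8.5578% + 0.5832 × 6.7387% = 10.0892%.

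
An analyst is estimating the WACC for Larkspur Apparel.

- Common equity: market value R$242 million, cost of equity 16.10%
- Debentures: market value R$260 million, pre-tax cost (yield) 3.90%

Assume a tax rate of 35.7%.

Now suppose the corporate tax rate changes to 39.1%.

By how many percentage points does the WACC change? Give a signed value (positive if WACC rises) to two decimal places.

-0.07 pp

Current WACC:
Total capital V = 242 + 260 = 502.
Equity: weight = 242/502 = 0.4821; cost = 16.1%.
Debentures: weight = 260/502 = 0.5179; after-tax cost = 3.9% × (1 − 35.7%) = 2.5077%.
WACC = 0.4821 × 16.1000% + 0.5179 × 2.5077% = 9.0602%.
After the change:
Total capital V = 242 + 260 = 502.
Equity: weight = 242/502 = 0.4821; cost = 16.1%.
Debentures: weight = 260/502 = 0.5179; after-tax cost = 3.9% × (1 − 39.1%) = 2.3751%.
WACC = 0.4821 × 16.1000% + 0.5179 × 2.3751% = 8.9915%.
Change in WACC = 8.9915% − 9.0602% = -0.0687 pp.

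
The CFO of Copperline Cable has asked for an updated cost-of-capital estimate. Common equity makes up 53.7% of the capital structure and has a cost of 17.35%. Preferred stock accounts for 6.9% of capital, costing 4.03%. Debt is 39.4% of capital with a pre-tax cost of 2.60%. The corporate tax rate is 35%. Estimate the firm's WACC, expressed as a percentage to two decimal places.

10.26%

After-tax cost of debt = 2.6% × (1 − 35%) = 1.6900%.
WACC = 0.537 × 17.3500% + 0.069 × 4.0300% + 0.394 × 1.6900% = 10.2609%.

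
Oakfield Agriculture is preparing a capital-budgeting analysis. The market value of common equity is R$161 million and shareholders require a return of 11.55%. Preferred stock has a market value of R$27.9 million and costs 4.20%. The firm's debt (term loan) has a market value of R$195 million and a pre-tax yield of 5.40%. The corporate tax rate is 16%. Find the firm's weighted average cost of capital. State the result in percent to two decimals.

Total capital V = 161 + 27.9 + 195 = 383.9.
Equity: weight = 161/383.9 = 0.4194; cost = 11.55%.
Preferred: weight = 27.9/383.9 = 0.0727; cost = 4.2%.
Term loan: weight = 195/383.9 = 0.5079; after-tax cost = 5.4% × (1 − 16%) = 4.5360%.
WACC = 0.4194 × 11.5500% + 0.0727 × 4.2000% + 0.5079 × 4.5360% = 7.4531%.

7.45%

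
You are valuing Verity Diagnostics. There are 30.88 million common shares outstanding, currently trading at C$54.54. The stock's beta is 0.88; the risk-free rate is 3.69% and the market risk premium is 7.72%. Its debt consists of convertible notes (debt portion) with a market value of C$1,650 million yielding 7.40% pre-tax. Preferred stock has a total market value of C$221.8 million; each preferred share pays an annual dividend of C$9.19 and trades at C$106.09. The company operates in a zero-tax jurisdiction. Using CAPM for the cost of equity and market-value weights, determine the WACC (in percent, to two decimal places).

8.94%

Cost of equity via CAPM: Re = 3.69% + 0.88 × 7.72% = 10.4836%.
Cost of preferred: Rp = 9.19 / 106.09 = 8.6625%.
Market value of equity E = 54.54 × 30.88m = 1684.1952m.
Total capital V = 1684.1952 + 221.8 + 1650 = 3555.9952.
Equity: weight = 1684.1952/3555.9952 = 0.4736; cost = 10.4836%.
Preferred: weight = 221.8/3555.9952 = 0.0624; cost = 8.6625%.
Convertible notes (debt portion): weight = 1650/3555.9952 = 0.4640; after-tax cost = 7.4% × (1 − 0%) = 7.4000%.
WACC = 0.4736 × 10.4836% + 0.0624 × 8.6625% + 0.4640 × 7.4000% = 8.9392%.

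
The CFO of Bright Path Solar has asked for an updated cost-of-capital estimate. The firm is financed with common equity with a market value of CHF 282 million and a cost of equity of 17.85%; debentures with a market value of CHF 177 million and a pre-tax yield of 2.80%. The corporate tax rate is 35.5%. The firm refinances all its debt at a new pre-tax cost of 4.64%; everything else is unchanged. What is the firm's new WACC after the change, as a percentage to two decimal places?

After the change:
Total capital V = 282 + 177 = 459.
Equity: weight = 282/459 = 0.6144; cost = 17.85%.
Debentures: weight = 177/459 = 0.3856; after-tax cost = 4.64% × (1 − 35.5%) = 2.9928%.
WACC = 0.6144 × 17.8500% + 0.3856 × 2.9928% = 12.1208%.

12.12%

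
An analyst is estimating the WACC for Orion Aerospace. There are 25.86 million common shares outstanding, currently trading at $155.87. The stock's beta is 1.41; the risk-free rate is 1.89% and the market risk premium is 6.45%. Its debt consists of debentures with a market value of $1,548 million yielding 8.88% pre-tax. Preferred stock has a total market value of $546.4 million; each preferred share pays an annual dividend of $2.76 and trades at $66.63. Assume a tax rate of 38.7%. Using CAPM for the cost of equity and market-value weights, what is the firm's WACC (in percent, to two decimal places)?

Cost of equity via CAPM: Re = 1.89% + 1.41 × 6.45% = 10.9845%.
Cost of preferred: Rp = 2.76 / 66.63 = 4.1423%.
Market value of equity E = 155.87 × 25.86m = 4030.7982m.
Total capital V = 4030.7982 + 546.4 + 1548 = 6125.1982.
Equity: weight = 4030.7982/6125.1982 = 0.6581; cost = 10.9845%.
Preferred: weight = 546.4/6125.1982 = 0.0892; cost = 4.1423%.
Debentures: weight = 1548/6125.1982 = 0.2527; after-tax cost = 8.88% × (1 − 38.7%) = 5.4434%.
WACC = 0.6581 × 10.9845% + 0.0892 × 4.1423% + 0.2527 × 5.4434% = 8.9738%.

8.97%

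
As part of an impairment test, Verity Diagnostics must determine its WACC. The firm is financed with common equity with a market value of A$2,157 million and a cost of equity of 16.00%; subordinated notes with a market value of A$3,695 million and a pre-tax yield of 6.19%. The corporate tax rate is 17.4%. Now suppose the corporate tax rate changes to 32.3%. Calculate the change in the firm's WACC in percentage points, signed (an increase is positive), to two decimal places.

Current WACC:
Total capital V = 2157 + 3695 = 5852.
Equity: weight = 2157/5852 = 0.3686; cost = 16%.
Subordinated notes: weight = 3695/5852 = 0.6314; after-tax cost = 6.19% × (1 − 17.4%) = 5.1129%.
WACC = 0.3686 × 16.0000% + 0.6314 × 5.1129% = 9.1258%.
After the change:
Total capital V = 2157 + 3695 = 5852.
Equity: weight = 2157/5852 = 0.3686; cost = 16%.
Subordinated notes: weight = 3695/5852 = 0.6314; after-tax cost = 6.19% × (1 − 32.3%) = 4.1906%.
WACC = 0.3686 × 16.0000% + 0.6314 × 4.1906% = 8.5435%.
Change in WACC = 8.5435% − 9.1258% = -0.5824 pp.

-0.58 pp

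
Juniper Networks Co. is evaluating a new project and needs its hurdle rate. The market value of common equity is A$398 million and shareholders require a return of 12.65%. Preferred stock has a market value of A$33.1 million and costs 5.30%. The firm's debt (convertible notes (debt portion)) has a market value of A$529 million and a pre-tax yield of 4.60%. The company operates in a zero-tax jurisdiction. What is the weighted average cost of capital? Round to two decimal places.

7.96%

Total capital V = 398 + 33.1 + 529 = 960.1.
Equity: weight = 398/960.1 = 0.4145; cost = 12.65%.
Preferred: weight = 33.1/960.1 = 0.0345; cost = 5.3%.
Convertible notes (debt portion): weight = 529/960.1 = 0.5510; after-tax cost = 4.6% × (1 − 0%) = 4.6000%.
WACC = 0.4145 × 12.6500% + 0.0345 × 5.3000% + 0.5510 × 4.6000% = 7.9612%.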